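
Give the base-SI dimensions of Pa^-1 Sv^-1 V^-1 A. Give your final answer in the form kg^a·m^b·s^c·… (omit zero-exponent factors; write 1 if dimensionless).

Pa = kg·m⁻¹·s⁻².
So Pa⁻¹ = kg⁻¹·m·s².
Sv = m²·s⁻².
So Sv⁻¹ = m⁻²·s².
V = kg·m²·s⁻³·A⁻¹.
So V⁻¹ = kg⁻¹·m⁻²·s³·A.
Combining: Pa⁻¹·Sv⁻¹·V⁻¹·A = (kg⁻¹·m·s²) · (m⁻²·s²) · (kg⁻¹·m⁻²·s³·A) · A = kg⁻²·m⁻³·s⁷·A².

kg⁻²·m⁻³·s⁷·A²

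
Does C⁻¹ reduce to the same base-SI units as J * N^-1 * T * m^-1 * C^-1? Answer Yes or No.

No

Left side:
  C = s·A.
  So C⁻¹ = s⁻¹·A⁻¹.
Right side:
  J = kg·m²·s⁻².
  N = kg·m·s⁻².
  So N⁻¹ = kg⁻¹·m⁻¹·s².
  T = kg·s⁻²·A⁻¹.
  C = s·A.
  So C⁻¹ = s⁻¹·A⁻¹.
  Combining: J·N⁻¹·T·m⁻¹·C⁻¹ = (kg·m²·s⁻²) · (kg⁻¹·m⁻¹·s²) · (kg·s⁻²·A⁻¹) · m⁻¹ · (s⁻¹·A⁻¹) = kg·s⁻³·A⁻².
Left is s⁻¹·A⁻¹; right is kg·s⁻³·A⁻² — different.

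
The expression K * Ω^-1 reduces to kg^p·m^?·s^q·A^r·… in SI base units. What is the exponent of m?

Ω = V/A (resistance = voltage per current),
    = kg·m²·s⁻³·A⁻².
So Ω⁻¹ = kg⁻¹·m⁻²·s³·A².
Combining: K·Ω⁻¹ = K · (kg⁻¹·m⁻²·s³·A²) = kg⁻¹·m⁻²·s³·A²·K.
The exponent of m is -2.

-2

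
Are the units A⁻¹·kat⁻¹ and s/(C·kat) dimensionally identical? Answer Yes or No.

Yes

Left side:
  kat = s⁻¹·mol.
  So kat⁻¹ = s·mol⁻¹.
  Combining: A⁻¹·kat⁻¹ = A⁻¹ · (s·mol⁻¹) = s·A⁻¹·mol⁻¹.
Right side:
  C = A·s = s·A (charge = current × time).
  So C⁻¹ = s⁻¹·A⁻¹.
  kat = mol/s = s⁻¹·mol (catalytic activity).
  So kat⁻¹ = s·mol⁻¹.
  Combining: s·C⁻¹·kat⁻¹ = s · (s⁻¹·A⁻¹) · (s·mol⁻¹) = s·A⁻¹·mol⁻¹.
Both reduce to s·A⁻¹·mol⁻¹.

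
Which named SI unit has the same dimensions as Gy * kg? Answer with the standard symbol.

Gy = m²·s⁻².
Combining: Gy·kg = (m²·s⁻²) · kg = kg·m²·s⁻².
kg·m²·s⁻² is the base-SI form of the joule.

J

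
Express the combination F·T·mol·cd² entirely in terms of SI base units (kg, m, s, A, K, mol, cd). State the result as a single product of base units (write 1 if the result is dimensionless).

m⁻²·s²·A·mol·cd²

F = C/V (capacitance = charge per voltage),
    = A·s/(kg·m²·s⁻³·A⁻¹) (substituting C and V),
    = kg⁻¹·m⁻²·s⁴·A².
T = Wb/m² (flux density = flux per area),
    = kg·s⁻²·A⁻¹.
Combining: F·T·mol·cd² = (kg⁻¹·m⁻²·s⁴·A²) · (kg·s⁻²·A⁻¹) · mol · cd² = m⁻²·s²·A·mol·cd².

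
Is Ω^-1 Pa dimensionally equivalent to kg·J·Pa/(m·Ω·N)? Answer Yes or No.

No

Left side:
  Ω = V/A (resistance = voltage per current),
      = kg·m²·s⁻³·A⁻².
  So Ω⁻¹ = kg⁻¹·m⁻²·s³·A².
  Pa = N/m² (pressure = force per area),
      = kg·m⁻¹·s⁻².
  Combining: Ω⁻¹·Pa = (kg⁻¹·m⁻²·s³·A²) · (kg·m⁻¹·s⁻²) = m⁻³·s·A².
Right side:
  J = N·m (work = force × distance),
      = kg·m²·s⁻².
  Ω = V/A (resistance = voltage per current),
      = kg·m²·s⁻³·A⁻².
  So Ω⁻¹ = kg⁻¹·m⁻²·s³·A².
  Pa = N/m² (pressure = force per area),
      = kg·m⁻¹·s⁻².
  N = kg·m/s² = kg·m·s⁻² (force = mass × acceleration).
  So N⁻¹ = kg⁻¹·m⁻¹·s².
  Combining: kg·J·m⁻¹·Ω⁻¹·Pa·N⁻¹ = kg · (kg·m²·s⁻²) · m⁻¹ · (kg⁻¹·m⁻²·s³·A²) · (kg·m⁻¹·s⁻²) · (kg⁻¹·m⁻¹·s²) = kg·m⁻³·s·A².
Left is m⁻³·s·A²; right is kg·m⁻³·s·A² — different.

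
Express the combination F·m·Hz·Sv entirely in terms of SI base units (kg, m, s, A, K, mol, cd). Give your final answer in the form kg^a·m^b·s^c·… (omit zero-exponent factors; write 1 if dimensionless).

kg⁻¹·m·s·A²

F = C/V (capacitance = charge per voltage),
    = A·s/(kg·m²·s⁻³·A⁻¹) (substituting C and V),
    = kg⁻¹·m⁻²·s⁴·A².
Hz = 1/s = s⁻¹ (frequency is cycles per second).
Sv = J/kg (equivalent dose = energy per mass),
    = m²·s⁻².
Combining: F·m·Hz·Sv = (kg⁻¹·m⁻²·s⁴·A²) · m · s⁻¹ · (m²·s⁻²) = kg⁻¹·m·s·A².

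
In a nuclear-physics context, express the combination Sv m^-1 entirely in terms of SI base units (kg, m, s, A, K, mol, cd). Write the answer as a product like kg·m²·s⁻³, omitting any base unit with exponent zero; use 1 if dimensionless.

m·s⁻²

Sv = J/kg (equivalent dose = energy per mass),
    = m²·s⁻².
Combining: Sv·m⁻¹ = (m²·s⁻²) · m⁻¹ = m·s⁻².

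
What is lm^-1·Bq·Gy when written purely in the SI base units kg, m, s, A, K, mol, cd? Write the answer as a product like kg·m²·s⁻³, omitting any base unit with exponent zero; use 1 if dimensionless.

m²·s⁻³·cd⁻¹

lm = cd.
So lm⁻¹ = cd⁻¹.
Bq = s⁻¹.
Gy = m²·s⁻².
Combining: lm⁻¹·Bq·Gy = cd⁻¹ · s⁻¹ · (m²·s⁻²) = m²·s⁻³·cd⁻¹.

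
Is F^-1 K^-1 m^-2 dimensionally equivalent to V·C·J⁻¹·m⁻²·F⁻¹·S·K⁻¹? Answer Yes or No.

No

Left side:
  F = C/V (capacitance = charge per voltage),
      = A·s/(kg·m²·s⁻³·A⁻¹) (substituting C and V),
      = kg⁻¹·m⁻²·s⁴·A².
  So F⁻¹ = kg·m²·s⁻⁴·A⁻².
  Combining: F⁻¹·K⁻¹·m⁻² = (kg·m²·s⁻⁴·A⁻²) · K⁻¹ · m⁻² = kg·s⁻⁴·A⁻²·K⁻¹.
Right side:
  V = W/A (potential = power per current),
      = kg·m²·s⁻³·A⁻¹.
  C = A·s = s·A (charge = current × time).
  J = N·m (work = force × distance),
      = kg·m²·s⁻².
  So J⁻¹ = kg⁻¹·m⁻²·s².
  F = C/V (capacitance = charge per voltage),
      = A·s/(kg·m²·s⁻³·A⁻¹) (substituting C and V),
      = kg⁻¹·m⁻²·s⁴·A².
  So F⁻¹ = kg·m²·s⁻⁴·A⁻².
  S = 1/Ω (conductance is reciprocal resistance),
      = kg⁻¹·m⁻²·s³·A².
  Combining: V·C·J⁻¹·m⁻²·F⁻¹·S·K⁻¹ = (kg·m²·s⁻³·A⁻¹) · (s·A) · (kg⁻¹·m⁻²·s²) · m⁻² · (kg·m²·s⁻⁴·A⁻²) · (kg⁻¹·m⁻²·s³·A²) · K⁻¹ = m⁻²·s⁻¹·K⁻¹.
Left is kg·s⁻⁴·A⁻²·K⁻¹; right is m⁻²·s⁻¹·K⁻¹ — different.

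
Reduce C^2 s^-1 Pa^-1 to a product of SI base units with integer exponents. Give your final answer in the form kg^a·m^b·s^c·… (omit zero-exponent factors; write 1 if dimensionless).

C = A·s = s·A (charge = current × time).
So C² = s²·A².
Pa = N/m² (pressure = force per area),
    = kg·m⁻¹·s⁻².
So Pa⁻¹ = kg⁻¹·m·s².
Combining: C²·s⁻¹·Pa⁻¹ = (s²·A²) · s⁻¹ · (kg⁻¹·m·s²) = kg⁻¹·m·s³·A².

kg⁻¹·m·s³·A²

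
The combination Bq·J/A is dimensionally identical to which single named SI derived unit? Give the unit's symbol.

V

Bq = 1/s = s⁻¹ (activity is decays per second).
J = N·m (work = force × distance),
    = kg·m²·s⁻².
Combining: A⁻¹·Bq·J = A⁻¹ · s⁻¹ · (kg·m²·s⁻²) = kg·m²·s⁻³·A⁻¹.
kg·m²·s⁻³·A⁻¹ is the base-SI form of the volt.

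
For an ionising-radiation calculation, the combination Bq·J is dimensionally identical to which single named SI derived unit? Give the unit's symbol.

W

Bq = 1/s = s⁻¹ (activity is decays per second).
J = N·m (work = force × distance),
    = kg·m²·s⁻².
Combining: Bq·J = s⁻¹ · (kg·m²·s⁻²) = kg·m²·s⁻³.
kg·m²·s⁻³ is the base-SI form of the watt.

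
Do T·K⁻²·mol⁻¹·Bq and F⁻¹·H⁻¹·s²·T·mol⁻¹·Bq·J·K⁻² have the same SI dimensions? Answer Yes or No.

No

Left side:
  T = kg·s⁻²·A⁻¹.
  Bq = s⁻¹.
  Combining: T·K⁻²·mol⁻¹·Bq = (kg·s⁻²·A⁻¹) · K⁻² · mol⁻¹ · s⁻¹ = kg·s⁻³·A⁻¹·K⁻²·mol⁻¹.
Right side:
  F = kg⁻¹·m⁻²·s⁴·A².
  So F⁻¹ = kg·m²·s⁻⁴·A⁻².
  H = kg·m²·s⁻²·A⁻².
  So H⁻¹ = kg⁻¹·m⁻²·s²·A².
  T = kg·s⁻²·A⁻¹.
  Bq = s⁻¹.
  J = kg·m²·s⁻².
  Combining: F⁻¹·H⁻¹·s²·T·mol⁻¹·Bq·J·K⁻² = (kg·m²·s⁻⁴·A⁻²) · (kg⁻¹·m⁻²·s²·A²) · s² · (kg·s⁻²·A⁻¹) · mol⁻¹ · s⁻¹ · (kg·m²·s⁻²) · K⁻² = kg²·m²·s⁻⁵·A⁻¹·K⁻²·mol⁻¹.
Left is kg·s⁻³·A⁻¹·K⁻²·mol⁻¹; right is kg²·m²·s⁻⁵·A⁻¹·K⁻²·mol⁻¹ — different.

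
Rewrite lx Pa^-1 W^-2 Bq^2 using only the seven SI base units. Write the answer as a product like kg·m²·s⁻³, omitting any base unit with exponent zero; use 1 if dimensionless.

kg⁻³·m⁻⁵·s⁶·cd

lx = lm/m² (illuminance = luminous flux per area),
    = m⁻²·cd.
Pa = N/m² (pressure = force per area),
    = kg·m⁻¹·s⁻².
So Pa⁻¹ = kg⁻¹·m·s².
W = J/s (power = energy per time),
    = kg·m²·s⁻³.
So W⁻² = kg⁻²·m⁻⁴·s⁶.
Bq = 1/s = s⁻¹ (activity is decays per second).
So Bq² = s⁻².
Combining: lx·Pa⁻¹·W⁻²·Bq² = (m⁻²·cd) · (kg⁻¹·m·s²) · (kg⁻²·m⁻⁴·s⁶) · s⁻² = kg⁻³·m⁻⁵·s⁶·cd.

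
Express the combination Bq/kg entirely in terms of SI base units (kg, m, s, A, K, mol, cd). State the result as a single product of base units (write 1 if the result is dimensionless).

kg⁻¹·s⁻¹

Bq = s⁻¹.
Combining: Bq·kg⁻¹ = s⁻¹ · kg⁻¹ = kg⁻¹·s⁻¹.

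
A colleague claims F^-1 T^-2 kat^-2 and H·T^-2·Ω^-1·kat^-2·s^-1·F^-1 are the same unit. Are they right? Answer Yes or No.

Left side:
  F = C/V (capacitance = charge per voltage),
      = A·s/(kg·m²·s⁻³·A⁻¹) (substituting C and V),
      = kg⁻¹·m⁻²·s⁴·A².
  So F⁻¹ = kg·m²·s⁻⁴·A⁻².
  T = Wb/m² (flux density = flux per area),
      = kg·s⁻²·A⁻¹.
  So T⁻² = kg⁻²·s⁴·A².
  kat = mol/s = s⁻¹·mol (catalytic activity).
  So kat⁻² = s²·mol⁻².
  Combining: F⁻¹·T⁻²·kat⁻² = (kg·m²·s⁻⁴·A⁻²) · (kg⁻²·s⁴·A²) · (s²·mol⁻²) = kg⁻¹·m²·s²·mol⁻².
Right side:
  H = Wb/A (inductance = flux per current),
      = kg·m²·s⁻²·A⁻².
  T = Wb/m² (flux density = flux per area),
      = kg·s⁻²·A⁻¹.
  So T⁻² = kg⁻²·s⁴·A².
  Ω = V/A (resistance = voltage per current),
      = kg·m²·s⁻³·A⁻².
  So Ω⁻¹ = kg⁻¹·m⁻²·s³·A².
  kat = mol/s = s⁻¹·mol (catalytic activity).
  So kat⁻² = s²·mol⁻².
  F = C/V (capacitance = charge per voltage),
      = A·s/(kg·m²·s⁻³·A⁻¹) (substituting C and V),
      = kg⁻¹·m⁻²·s⁴·A².
  So F⁻¹ = kg·m²·s⁻⁴·A⁻².
  Combining: H·T⁻²·Ω⁻¹·kat⁻²·s⁻¹·F⁻¹ = (kg·m²·s⁻²·A⁻²) · (kg⁻²·s⁴·A²) · (kg⁻¹·m⁻²·s³·A²) · (s²·mol⁻²) · s⁻¹ · (kg·m²·s⁻⁴·A⁻²) = kg⁻¹·m²·s²·mol⁻².
Both reduce to kg⁻¹·m²·s²·mol⁻².

Yes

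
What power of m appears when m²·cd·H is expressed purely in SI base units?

H = Wb/A (inductance = flux per current),
    = kg·m²·s⁻²·A⁻².
Combining: m²·cd·H = m² · cd · (kg·m²·s⁻²·A⁻²) = kg·m⁴·s⁻²·A⁻²·cd.
The exponent of m is 4.

4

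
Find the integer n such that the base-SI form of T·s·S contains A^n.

1

T = Wb/m² (flux density = flux per area),
    = kg·s⁻²·A⁻¹.
S = 1/Ω (conductance is reciprocal resistance),
    = kg⁻¹·m⁻²·s³·A².
Combining: T·s·S = (kg·s⁻²·A⁻¹) · s · (kg⁻¹·m⁻²·s³·A²) = m⁻²·s²·A.
The exponent of A is 1.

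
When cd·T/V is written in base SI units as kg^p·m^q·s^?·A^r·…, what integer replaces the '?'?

1

V = kg·m²·s⁻³·A⁻¹.
So V⁻¹ = kg⁻¹·m⁻²·s³·A.
T = kg·s⁻²·A⁻¹.
Combining: cd·V⁻¹·T = cd · (kg⁻¹·m⁻²·s³·A) · (kg·s⁻²·A⁻¹) = m⁻²·s·cd.
The exponent of s is 1.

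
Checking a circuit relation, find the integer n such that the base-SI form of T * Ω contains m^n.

T = kg·s⁻²·A⁻¹.
Ω = kg·m²·s⁻³·A⁻².
Combining: T·Ω = (kg·s⁻²·A⁻¹) · (kg·m²·s⁻³·A⁻²) = kg²·m²·s⁻⁵·A⁻³.
The exponent of m is 2.

2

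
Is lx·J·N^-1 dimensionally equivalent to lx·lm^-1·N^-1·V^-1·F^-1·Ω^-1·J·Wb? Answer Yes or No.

No

Left side:
  lx = m⁻²·cd.
  J = kg·m²·s⁻².
  N = kg·m·s⁻².
  So N⁻¹ = kg⁻¹·m⁻¹·s².
  Combining: lx·J·N⁻¹ = (m⁻²·cd) · (kg·m²·s⁻²) · (kg⁻¹·m⁻¹·s²) = m⁻¹·cd.
Right side:
  lx = lm/m² (illuminance = luminous flux per area),
      = m⁻²·cd.
  lm = cd·sr = cd (luminous flux; sr is dimensionless).
  So lm⁻¹ = cd⁻¹.
  N = kg·m/s² = kg·m·s⁻² (force = mass × acceleration).
  So N⁻¹ = kg⁻¹·m⁻¹·s².
  V = W/A (potential = power per current),
      = kg·m²·s⁻³·A⁻¹.
  So V⁻¹ = kg⁻¹·m⁻²·s³·A.
  F = C/V (capacitance = charge per voltage),
      = A·s/(kg·m²·s⁻³·A⁻¹) (substituting C and V),
      = kg⁻¹·m⁻²·s⁴·A².
  So F⁻¹ = kg·m²·s⁻⁴·A⁻².
  Ω = V/A (resistance = voltage per current),
      = kg·m²·s⁻³·A⁻².
  So Ω⁻¹ = kg⁻¹·m⁻²·s³·A².
  J = N·m (work = force × distance),
      = kg·m²·s⁻².
  Wb = V·s (flux: a volt is a weber per second),
      = kg·m²·s⁻²·A⁻¹.
  Combining: lx·lm⁻¹·N⁻¹·V⁻¹·F⁻¹·Ω⁻¹·J·Wb = (m⁻²·cd) · cd⁻¹ · (kg⁻¹·m⁻¹·s²) · (kg⁻¹·m⁻²·s³·A) · (kg·m²·s⁻⁴·A⁻²) · (kg⁻¹·m⁻²·s³·A²) · (kg·m²·s⁻²) · (kg·m²·s⁻²·A⁻¹) = m⁻¹.
Left is m⁻¹·cd; right is m⁻¹ — different.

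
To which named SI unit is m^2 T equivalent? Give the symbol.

T = Wb/m² (flux density = flux per area),
    = kg·s⁻²·A⁻¹.
Combining: m²·T = m² · (kg·s⁻²·A⁻¹) = kg·m²·s⁻²·A⁻¹.
kg·m²·s⁻²·A⁻¹ is the base-SI form of the weber.

Wb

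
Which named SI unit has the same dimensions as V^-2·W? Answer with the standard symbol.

V = W/A (potential = power per current),
    = kg·m²·s⁻³·A⁻¹.
So V⁻² = kg⁻²·m⁻⁴·s⁶·A².
W = J/s (power = energy per time),
    = kg·m²·s⁻³.
Combining: V⁻²·W = (kg⁻²·m⁻⁴·s⁶·A²) · (kg·m²·s⁻³) = kg⁻¹·m⁻²·s³·A².
kg⁻¹·m⁻²·s³·A² is the base-SI form of the siemens.

S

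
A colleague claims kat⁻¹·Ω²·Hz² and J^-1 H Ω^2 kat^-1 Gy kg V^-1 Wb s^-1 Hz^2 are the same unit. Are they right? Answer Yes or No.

No

Left side:
  kat = s⁻¹·mol.
  So kat⁻¹ = s·mol⁻¹.
  Ω = kg·m²·s⁻³·A⁻².
  So Ω² = kg²·m⁴·s⁻⁶·A⁻⁴.
  Hz = s⁻¹.
  So Hz² = s⁻².
  Combining: kat⁻¹·Ω²·Hz² = (s·mol⁻¹) · (kg²·m⁴·s⁻⁶·A⁻⁴) · s⁻² = kg²·m⁴·s⁻⁷·A⁻⁴·mol⁻¹.
Right side:
  J = N·m (work = force × distance),
      = kg·m²·s⁻².
  So J⁻¹ = kg⁻¹·m⁻²·s².
  H = Wb/A (inductance = flux per current),
      = kg·m²·s⁻²·A⁻².
  Ω = V/A (resistance = voltage per current),
      = kg·m²·s⁻³·A⁻².
  So Ω² = kg²·m⁴·s⁻⁶·A⁻⁴.
  kat = mol/s = s⁻¹·mol (catalytic activity).
  So kat⁻¹ = s·mol⁻¹.
  Gy = J/kg (absorbed dose = energy per mass),
      = m²·s⁻².
  V = W/A (potential = power per current),
      = kg·m²·s⁻³·A⁻¹.
  So V⁻¹ = kg⁻¹·m⁻²·s³·A.
  Wb = V·s (flux: a volt is a weber per second),
      = kg·m²·s⁻²·A⁻¹.
  Hz = 1/s = s⁻¹ (frequency is cycles per second).
  So Hz² = s⁻².
  Combining: J⁻¹·H·Ω²·kat⁻¹·Gy·kg·V⁻¹·Wb·s⁻¹·Hz² = (kg⁻¹·m⁻²·s²) · (kg·m²·s⁻²·A⁻²) · (kg²·m⁴·s⁻⁶·A⁻⁴) · (s·mol⁻¹) · (m²·s⁻²) · kg · (kg⁻¹·m⁻²·s³·A) · (kg·m²·s⁻²·A⁻¹) · s⁻¹ · s⁻² = kg³·m⁶·s⁻⁹·A⁻⁶·mol⁻¹.
Left is kg²·m⁴·s⁻⁷·A⁻⁴·mol⁻¹; right is kg³·m⁶·s⁻⁹·A⁻⁶·mol⁻¹ — different.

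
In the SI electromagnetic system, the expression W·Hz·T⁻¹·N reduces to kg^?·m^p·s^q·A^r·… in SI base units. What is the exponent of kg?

W = kg·m²·s⁻³.
Hz = s⁻¹.
T = kg·s⁻²·A⁻¹.
So T⁻¹ = kg⁻¹·s²·A.
N = kg·m·s⁻².
Combining: W·Hz·T⁻¹·N = (kg·m²·s⁻³) · s⁻¹ · (kg⁻¹·s²·A) · (kg·m·s⁻²) = kg·m³·s⁻⁴·A.
The exponent of kg is 1.

1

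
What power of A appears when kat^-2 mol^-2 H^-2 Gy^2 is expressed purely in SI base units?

kat = s⁻¹·mol.
So kat⁻² = s²·mol⁻².
H = kg·m²·s⁻²·A⁻².
So H⁻² = kg⁻²·m⁻⁴·s⁴·A⁴.
Gy = m²·s⁻².
So Gy² = m⁴·s⁻⁴.
Combining: kat⁻²·mol⁻²·H⁻²·Gy² = (s²·mol⁻²) · mol⁻² · (kg⁻²·m⁻⁴·s⁴·A⁴) · (m⁴·s⁻⁴) = kg⁻²·s²·A⁴·mol⁻⁴.
The exponent of A is 4.

4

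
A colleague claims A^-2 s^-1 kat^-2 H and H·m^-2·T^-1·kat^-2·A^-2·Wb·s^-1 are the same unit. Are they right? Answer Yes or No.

Left side:
  kat = mol/s = s⁻¹·mol (catalytic activity).
  So kat⁻² = s²·mol⁻².
  H = Wb/A (inductance = flux per current),
      = kg·m²·s⁻²·A⁻².
  Combining: A⁻²·s⁻¹·kat⁻²·H = A⁻² · s⁻¹ · (s²·mol⁻²) · (kg·m²·s⁻²·A⁻²) = kg·m²·s⁻¹·A⁻⁴·mol⁻².
Right side:
  H = kg·m²·s⁻²·A⁻².
  T = kg·s⁻²·A⁻¹.
  So T⁻¹ = kg⁻¹·s²·A.
  kat = s⁻¹·mol.
  So kat⁻² = s²·mol⁻².
  Wb = kg·m²·s⁻²·A⁻¹.
  Combining: H·m⁻²·T⁻¹·kat⁻²·A⁻²·Wb·s⁻¹ = (kg·m²·s⁻²·A⁻²) · m⁻² · (kg⁻¹·s²·A) · (s²·mol⁻²) · A⁻² · (kg·m²·s⁻²·A⁻¹) · s⁻¹ = kg·m²·s⁻¹·A⁻⁴·mol⁻².
Both reduce to kg·m²·s⁻¹·A⁻⁴·mol⁻².

Yes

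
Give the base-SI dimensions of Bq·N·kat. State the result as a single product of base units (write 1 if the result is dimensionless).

Bq = s⁻¹.
N = kg·m·s⁻².
kat = s⁻¹·mol.
Combining: Bq·N·kat = s⁻¹ · (kg·m·s⁻²) · (s⁻¹·mol) = kg·m·s⁻⁴·mol.

kg·m·s⁻⁴·mol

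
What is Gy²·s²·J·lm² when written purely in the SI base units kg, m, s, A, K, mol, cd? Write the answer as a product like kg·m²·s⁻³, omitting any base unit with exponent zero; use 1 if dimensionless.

kg·m⁶·s⁻⁴·cd²

Gy = J/kg (absorbed dose = energy per mass),
    = m²·s⁻².
So Gy² = m⁴·s⁻⁴.
J = N·m (work = force × distance),
    = kg·m²·s⁻².
lm = cd·sr = cd (luminous flux; sr is dimensionless).
So lm² = cd².
Combining: Gy²·s²·J·lm² = (m⁴·s⁻⁴) · s² · (kg·m²·s⁻²) · cd² = kg·m⁶·s⁻⁴·cd².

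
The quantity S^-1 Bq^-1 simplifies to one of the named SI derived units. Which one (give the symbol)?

S = 1/Ω (conductance is reciprocal resistance),
    = kg⁻¹·m⁻²·s³·A².
So S⁻¹ = kg·m²·s⁻³·A⁻².
Bq = 1/s = s⁻¹ (activity is decays per second).
So Bq⁻¹ = s.
Combining: S⁻¹·Bq⁻¹ = (kg·m²·s⁻³·A⁻²) · s = kg·m²·s⁻²·A⁻².
kg·m²·s⁻²·A⁻² is the base-SI form of the henry.

H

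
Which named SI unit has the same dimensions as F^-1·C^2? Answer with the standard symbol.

F = C/V (capacitance = charge per voltage),
    = A·s/(kg·m²·s⁻³·A⁻¹) (substituting C and V),
    = kg⁻¹·m⁻²·s⁴·A².
So F⁻¹ = kg·m²·s⁻⁴·A⁻².
C = A·s = s·A (charge = current × time).
So C² = s²·A².
Combining: F⁻¹·C² = (kg·m²·s⁻⁴·A⁻²) · (s²·A²) = kg·m²·s⁻².
kg·m²·s⁻² is the base-SI form of the joule.

J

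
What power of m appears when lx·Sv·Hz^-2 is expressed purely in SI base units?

lx = lm/m² (illuminance = luminous flux per area),
    = m⁻²·cd.
Sv = J/kg (equivalent dose = energy per mass),
    = m²·s⁻².
Hz = 1/s = s⁻¹ (frequency is cycles per second).
So Hz⁻² = s².
Combining: lx·Sv·Hz⁻² = (m⁻²·cd) · (m²·s⁻²) · s² = cd.
The exponent of m is 0.

0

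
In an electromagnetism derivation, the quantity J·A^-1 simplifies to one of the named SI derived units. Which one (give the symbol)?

Wb

J = kg·m²·s⁻².
Combining: J·A⁻¹ = (kg·m²·s⁻²) · A⁻¹ = kg·m²·s⁻²·A⁻¹.
kg·m²·s⁻²·A⁻¹ is the base-SI form of the weber.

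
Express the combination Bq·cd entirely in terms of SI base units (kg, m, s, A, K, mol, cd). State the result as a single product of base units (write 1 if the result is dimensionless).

Bq = 1/s = s⁻¹ (activity is decays per second).
Combining: Bq·cd = s⁻¹ · cd = s⁻¹·cd.

s⁻¹·cd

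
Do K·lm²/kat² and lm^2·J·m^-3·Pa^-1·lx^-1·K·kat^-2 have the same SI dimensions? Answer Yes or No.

No

Left side:
  lm = cd·sr = cd (luminous flux; sr is dimensionless).
  So lm² = cd².
  kat = mol/s = s⁻¹·mol (catalytic activity).
  So kat⁻² = s²·mol⁻².
  Combining: K·lm²·kat⁻² = K · cd² · (s²·mol⁻²) = s²·K·mol⁻²·cd².
Right side:
  lm = cd·sr = cd (luminous flux; sr is dimensionless).
  So lm² = cd².
  J = N·m (work = force × distance),
      = kg·m²·s⁻².
  Pa = N/m² (pressure = force per area),
      = kg·m⁻¹·s⁻².
  So Pa⁻¹ = kg⁻¹·m·s².
  lx = lm/m² (illuminance = luminous flux per area),
      = m⁻²·cd.
  So lx⁻¹ = m²·cd⁻¹.
  kat = mol/s = s⁻¹·mol (catalytic activity).
  So kat⁻² = s²·mol⁻².
  Combining: lm²·J·m⁻³·Pa⁻¹·lx⁻¹·K·kat⁻² = cd² · (kg·m²·s⁻²) · m⁻³ · (kg⁻¹·m·s²) · (m²·cd⁻¹) · K · (s²·mol⁻²) = m²·s²·K·mol⁻²·cd.
Left is s²·K·mol⁻²·cd²; right is m²·s²·K·mol⁻²·cd — different.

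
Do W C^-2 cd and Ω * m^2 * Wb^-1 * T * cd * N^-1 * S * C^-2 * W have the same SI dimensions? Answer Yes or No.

Left side:
  W = J/s (power = energy per time),
      = kg·m²·s⁻³.
  C = A·s = s·A (charge = current × time).
  So C⁻² = s⁻²·A⁻².
  Combining: W·C⁻²·cd = (kg·m²·s⁻³) · (s⁻²·A⁻²) · cd = kg·m²·s⁻⁵·A⁻²·cd.
Right side:
  Ω = V/A (resistance = voltage per current),
      = kg·m²·s⁻³·A⁻².
  Wb = V·s (flux: a volt is a weber per second),
      = kg·m²·s⁻²·A⁻¹.
  So Wb⁻¹ = kg⁻¹·m⁻²·s²·A.
  T = Wb/m² (flux density = flux per area),
      = kg·s⁻²·A⁻¹.
  N = kg·m/s² = kg·m·s⁻² (force = mass × acceleration).
  So N⁻¹ = kg⁻¹·m⁻¹·s².
  S = 1/Ω (conductance is reciprocal resistance),
      = kg⁻¹·m⁻²·s³·A².
  C = A·s = s·A (charge = current × time).
  So C⁻² = s⁻²·A⁻².
  W = J/s (power = energy per time),
      = kg·m²·s⁻³.
  Combining: Ω·m²·Wb⁻¹·T·cd·N⁻¹·S·C⁻²·W = (kg·m²·s⁻³·A⁻²) · m² · (kg⁻¹·m⁻²·s²·A) · (kg·s⁻²·A⁻¹) · cd · (kg⁻¹·m⁻¹·s²) · (kg⁻¹·m⁻²·s³·A²) · (s⁻²·A⁻²) · (kg·m²·s⁻³) = m·s⁻³·A⁻²·cd.
Left is kg·m²·s⁻⁵·A⁻²·cd; right is m·s⁻³·A⁻²·cd — different.

No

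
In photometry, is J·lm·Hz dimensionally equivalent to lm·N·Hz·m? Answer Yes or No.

Yes

Left side:
  J = N·m (work = force × distance),
      = kg·m²·s⁻².
  lm = cd·sr = cd (luminous flux; sr is dimensionless).
  Hz = 1/s = s⁻¹ (frequency is cycles per second).
  Combining: J·lm·Hz = (kg·m²·s⁻²) · cd · s⁻¹ = kg·m²·s⁻³·cd.
Right side:
  lm = cd·sr = cd (luminous flux; sr is dimensionless).
  N = kg·m/s² = kg·m·s⁻² (force = mass × acceleration).
  Hz = 1/s = s⁻¹ (frequency is cycles per second).
  Combining: lm·N·Hz·m = cd · (kg·m·s⁻²) · s⁻¹ · m = kg·m²·s⁻³·cd.
Both reduce to kg·m²·s⁻³·cd.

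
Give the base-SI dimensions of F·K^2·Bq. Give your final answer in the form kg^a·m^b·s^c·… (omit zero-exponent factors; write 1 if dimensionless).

kg⁻¹·m⁻²·s³·A²·K²

F = kg⁻¹·m⁻²·s⁴·A².
Bq = s⁻¹.
Combining: F·K²·Bq = (kg⁻¹·m⁻²·s⁴·A²) · K² · s⁻¹ = kg⁻¹·m⁻²·s³·A²·K².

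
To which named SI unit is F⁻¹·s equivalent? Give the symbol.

Ω

F = C/V (capacitance = charge per voltage),
    = A·s/(kg·m²·s⁻³·A⁻¹) (substituting C and V),
    = kg⁻¹·m⁻²·s⁴·A².
So F⁻¹ = kg·m²·s⁻⁴·A⁻².
Combining: F⁻¹·s = (kg·m²·s⁻⁴·A⁻²) · s = kg·m²·s⁻³·A⁻².
kg·m²·s⁻³·A⁻² is the base-SI form of the ohm.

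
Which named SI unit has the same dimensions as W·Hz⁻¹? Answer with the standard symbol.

J

W = J/s (power = energy per time),
    = kg·m²·s⁻³.
Hz = 1/s = s⁻¹ (frequency is cycles per second).
So Hz⁻¹ = s.
Combining: W·Hz⁻¹ = (kg·m²·s⁻³) · s = kg·m²·s⁻².
kg·m²·s⁻² is the base-SI form of the joule.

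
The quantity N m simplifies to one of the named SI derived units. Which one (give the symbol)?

J

N = kg·m/s² = kg·m·s⁻² (force = mass × acceleration).
Combining: N·m = (kg·m·s⁻²) · m = kg·m²·s⁻².
kg·m²·s⁻² is the base-SI form of the joule.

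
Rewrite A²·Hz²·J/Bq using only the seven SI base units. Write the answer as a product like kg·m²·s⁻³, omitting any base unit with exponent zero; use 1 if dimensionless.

kg·m²·s⁻³·A²

Bq = s⁻¹.
So Bq⁻¹ = s.
Hz = s⁻¹.
So Hz² = s⁻².
J = kg·m²·s⁻².
Combining: A²·Bq⁻¹·Hz²·J = A² · s · s⁻² · (kg·m²·s⁻²) = kg·m²·s⁻³·A².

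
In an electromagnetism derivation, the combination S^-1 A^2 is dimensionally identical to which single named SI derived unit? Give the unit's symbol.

S = 1/Ω (conductance is reciprocal resistance),
    = kg⁻¹·m⁻²·s³·A².
So S⁻¹ = kg·m²·s⁻³·A⁻².
Combining: S⁻¹·A² = (kg·m²·s⁻³·A⁻²) · A² = kg·m²·s⁻³.
kg·m²·s⁻³ is the base-SI form of the watt.

W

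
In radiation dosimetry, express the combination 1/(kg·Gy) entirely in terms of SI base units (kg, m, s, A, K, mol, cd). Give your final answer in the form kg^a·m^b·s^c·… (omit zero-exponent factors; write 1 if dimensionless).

Gy = m²·s⁻².
So Gy⁻¹ = m⁻²·s².
Combining: kg⁻¹·Gy⁻¹ = kg⁻¹ · (m⁻²·s²) = kg⁻¹·m⁻²·s².

kg⁻¹·m⁻²·s²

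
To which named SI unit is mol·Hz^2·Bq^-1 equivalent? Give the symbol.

Hz = s⁻¹.
So Hz² = s⁻².
Bq = s⁻¹.
So Bq⁻¹ = s.
Combining: mol·Hz²·Bq⁻¹ = mol · s⁻² · s = s⁻¹·mol.
s⁻¹·mol is the base-SI form of the katal.

kat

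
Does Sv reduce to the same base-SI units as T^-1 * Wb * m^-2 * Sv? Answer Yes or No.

Yes

Left side:
  Sv = m²·s⁻².
Right side:
  T = Wb/m² (flux density = flux per area),
      = kg·s⁻²·A⁻¹.
  So T⁻¹ = kg⁻¹·s²·A.
  Wb = V·s (flux: a volt is a weber per second),
      = kg·m²·s⁻²·A⁻¹.
  Sv = J/kg (equivalent dose = energy per mass),
      = m²·s⁻².
  Combining: T⁻¹·Wb·m⁻²·Sv = (kg⁻¹·s²·A) · (kg·m²·s⁻²·A⁻¹) · m⁻² · (m²·s⁻²) = m²·s⁻².
Both reduce to m²·s⁻².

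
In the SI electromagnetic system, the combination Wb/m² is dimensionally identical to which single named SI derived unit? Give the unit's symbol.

Wb = V·s (flux: a volt is a weber per second),
    = kg·m²·s⁻²·A⁻¹.
Combining: m⁻²·Wb = m⁻² · (kg·m²·s⁻²·A⁻¹) = kg·s⁻²·A⁻¹.
kg·s⁻²·A⁻¹ is the base-SI form of the tesla.

T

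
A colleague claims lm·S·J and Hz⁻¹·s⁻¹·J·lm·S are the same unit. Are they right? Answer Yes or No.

Left side:
  lm = cd.
  S = kg⁻¹·m⁻²·s³·A².
  J = kg·m²·s⁻².
  Combining: lm·S·J = cd · (kg⁻¹·m⁻²·s³·A²) · (kg·m²·s⁻²) = s·A²·cd.
Right side:
  Hz = 1/s = s⁻¹ (frequency is cycles per second).
  So Hz⁻¹ = s.
  J = N·m (work = force × distance),
      = kg·m²·s⁻².
  lm = cd·sr = cd (luminous flux; sr is dimensionless).
  S = 1/Ω (conductance is reciprocal resistance),
      = kg⁻¹·m⁻²·s³·A².
  Combining: Hz⁻¹·s⁻¹·J·lm·S = s · s⁻¹ · (kg·m²·s⁻²) · cd · (kg⁻¹·m⁻²·s³·A²) = s·A²·cd.
Both reduce to s·A²·cd.

Yes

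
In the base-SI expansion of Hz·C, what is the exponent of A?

Hz = 1/s = s⁻¹ (frequency is cycles per second).
C = A·s = s·A (charge = current × time).
Combining: Hz·C = s⁻¹ · (s·A) = A.
The exponent of A is 1.

1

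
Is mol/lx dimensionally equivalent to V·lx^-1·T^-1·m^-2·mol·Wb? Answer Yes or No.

No

Left side:
  lx = lm/m² (illuminance = luminous flux per area),
      = m⁻²·cd.
  So lx⁻¹ = m²·cd⁻¹.
  Combining: mol·lx⁻¹ = mol · (m²·cd⁻¹) = m²·mol·cd⁻¹.
Right side:
  V = W/A (potential = power per current),
      = kg·m²·s⁻³·A⁻¹.
  lx = lm/m² (illuminance = luminous flux per area),
      = m⁻²·cd.
  So lx⁻¹ = m²·cd⁻¹.
  T = Wb/m² (flux density = flux per area),
      = kg·s⁻²·A⁻¹.
  So T⁻¹ = kg⁻¹·s²·A.
  Wb = V·s (flux: a volt is a weber per second),
      = kg·m²·s⁻²·A⁻¹.
  Combining: V·lx⁻¹·T⁻¹·m⁻²·mol·Wb = (kg·m²·s⁻³·A⁻¹) · (m²·cd⁻¹) · (kg⁻¹·s²·A) · m⁻² · mol · (kg·m²·s⁻²·A⁻¹) = kg·m⁴·s⁻³·A⁻¹·mol·cd⁻¹.
Left is m²·mol·cd⁻¹; right is kg·m⁴·s⁻³·A⁻¹·mol·cd⁻¹ — different.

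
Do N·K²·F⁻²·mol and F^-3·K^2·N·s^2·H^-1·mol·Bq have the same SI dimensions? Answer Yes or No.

Left side:
  N = kg·m/s² = kg·m·s⁻² (force = mass × acceleration).
  F = C/V (capacitance = charge per voltage),
      = A·s/(kg·m²·s⁻³·A⁻¹) (substituting C and V),
      = kg⁻¹·m⁻²·s⁴·A².
  So F⁻² = kg²·m⁴·s⁻⁸·A⁻⁴.
  Combining: N·K²·F⁻²·mol = (kg·m·s⁻²) · K² · (kg²·m⁴·s⁻⁸·A⁻⁴) · mol = kg³·m⁵·s⁻¹⁰·A⁻⁴·K²·mol.
Right side:
  F = kg⁻¹·m⁻²·s⁴·A².
  So F⁻³ = kg³·m⁶·s⁻¹²·A⁻⁶.
  N = kg·m·s⁻².
  H = kg·m²·s⁻²·A⁻².
  So H⁻¹ = kg⁻¹·m⁻²·s²·A².
  Bq = s⁻¹.
  Combining: F⁻³·K²·N·s²·H⁻¹·mol·Bq = (kg³·m⁶·s⁻¹²·A⁻⁶) · K² · (kg·m·s⁻²) · s² · (kg⁻¹·m⁻²·s²·A²) · mol · s⁻¹ = kg³·m⁵·s⁻¹¹·A⁻⁴·K²·mol.
Left is kg³·m⁵·s⁻¹⁰·A⁻⁴·K²·mol; right is kg³·m⁵·s⁻¹¹·A⁻⁴·K²·mol — different.

No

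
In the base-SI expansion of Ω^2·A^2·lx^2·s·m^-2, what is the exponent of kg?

Ω = V/A (resistance = voltage per current),
    = kg·m²·s⁻³·A⁻².
So Ω² = kg²·m⁴·s⁻⁶·A⁻⁴.
lx = lm/m² (illuminance = luminous flux per area),
    = m⁻²·cd.
So lx² = m⁻⁴·cd².
Combining: Ω²·A²·lx²·s·m⁻² = (kg²·m⁴·s⁻⁶·A⁻⁴) · A² · (m⁻⁴·cd²) · s · m⁻² = kg²·m⁻²·s⁻⁵·A⁻²·cd².
The exponent of kg is 2.

2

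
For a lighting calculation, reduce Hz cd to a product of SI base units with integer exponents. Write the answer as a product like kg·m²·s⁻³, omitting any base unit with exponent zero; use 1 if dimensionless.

s⁻¹·cd

Hz = s⁻¹.
Combining: Hz·cd = s⁻¹ · cd = s⁻¹·cd.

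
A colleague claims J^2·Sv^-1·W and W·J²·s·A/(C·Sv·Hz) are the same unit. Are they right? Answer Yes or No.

Left side:
  J = N·m (work = force × distance),
      = kg·m²·s⁻².
  So J² = kg²·m⁴·s⁻⁴.
  Sv = J/kg (equivalent dose = energy per mass),
      = m²·s⁻².
  So Sv⁻¹ = m⁻²·s².
  W = J/s (power = energy per time),
      = kg·m²·s⁻³.
  Combining: J²·Sv⁻¹·W = (kg²·m⁴·s⁻⁴) · (m⁻²·s²) · (kg·m²·s⁻³) = kg³·m⁴·s⁻⁵.
Right side:
  W = J/s (power = energy per time),
      = kg·m²·s⁻³.
  C = A·s = s·A (charge = current × time).
  So C⁻¹ = s⁻¹·A⁻¹.
  J = N·m (work = force × distance),
      = kg·m²·s⁻².
  So J² = kg²·m⁴·s⁻⁴.
  Sv = J/kg (equivalent dose = energy per mass),
      = m²·s⁻².
  So Sv⁻¹ = m⁻²·s².
  Hz = 1/s = s⁻¹ (frequency is cycles per second).
  So Hz⁻¹ = s.
  Combining: W·C⁻¹·J²·s·Sv⁻¹·A·Hz⁻¹ = (kg·m²·s⁻³) · (s⁻¹·A⁻¹) · (kg²·m⁴·s⁻⁴) · s · (m⁻²·s²) · A · s = kg³·m⁴·s⁻⁴.
Left is kg³·m⁴·s⁻⁵; right is kg³·m⁴·s⁻⁴ — different.

No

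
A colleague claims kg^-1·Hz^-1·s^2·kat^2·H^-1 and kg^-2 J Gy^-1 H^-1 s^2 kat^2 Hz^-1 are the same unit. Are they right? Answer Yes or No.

Yes

Left side:
  Hz = 1/s = s⁻¹ (frequency is cycles per second).
  So Hz⁻¹ = s.
  kat = mol/s = s⁻¹·mol (catalytic activity).
  So kat² = s⁻²·mol².
  H = Wb/A (inductance = flux per current),
      = kg·m²·s⁻²·A⁻².
  So H⁻¹ = kg⁻¹·m⁻²·s²·A².
  Combining: kg⁻¹·Hz⁻¹·s²·kat²·H⁻¹ = kg⁻¹ · s · s² · (s⁻²·mol²) · (kg⁻¹·m⁻²·s²·A²) = kg⁻²·m⁻²·s³·A²·mol².
Right side:
  J = N·m (work = force × distance),
      = kg·m²·s⁻².
  Gy = J/kg (absorbed dose = energy per mass),
      = m²·s⁻².
  So Gy⁻¹ = m⁻²·s².
  H = Wb/A (inductance = flux per current),
      = kg·m²·s⁻²·A⁻².
  So H⁻¹ = kg⁻¹·m⁻²·s²·A².
  kat = mol/s = s⁻¹·mol (catalytic activity).
  So kat² = s⁻²·mol².
  Hz = 1/s = s⁻¹ (frequency is cycles per second).
  So Hz⁻¹ = s.
  Combining: kg⁻²·J·Gy⁻¹·H⁻¹·s²·kat²·Hz⁻¹ = kg⁻² · (kg·m²·s⁻²) · (m⁻²·s²) · (kg⁻¹·m⁻²·s²·A²) · s² · (s⁻²·mol²) · s = kg⁻²·m⁻²·s³·A²·mol².
Both reduce to kg⁻²·m⁻²·s³·A²·mol².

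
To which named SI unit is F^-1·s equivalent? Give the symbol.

Ω

F = kg⁻¹·m⁻²·s⁴·A².
So F⁻¹ = kg·m²·s⁻⁴·A⁻².
Combining: F⁻¹·s = (kg·m²·s⁻⁴·A⁻²) · s = kg·m²·s⁻³·A⁻².
kg·m²·s⁻³·A⁻² is the base-SI form of the ohm.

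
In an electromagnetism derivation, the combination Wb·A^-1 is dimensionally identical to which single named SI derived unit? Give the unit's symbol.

Wb = kg·m²·s⁻²·A⁻¹.
Combining: Wb·A⁻¹ = (kg·m²·s⁻²·A⁻¹) · A⁻¹ = kg·m²·s⁻²·A⁻².
kg·m²·s⁻²·A⁻² is the base-SI form of the henry.

H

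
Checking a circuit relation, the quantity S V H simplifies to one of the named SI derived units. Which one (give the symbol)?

Wb

S = 1/Ω (conductance is reciprocal resistance),
    = kg⁻¹·m⁻²·s³·A².
V = W/A (potential = power per current),
    = kg·m²·s⁻³·A⁻¹.
H = Wb/A (inductance = flux per current),
    = kg·m²·s⁻²·A⁻².
Combining: S·V·H = (kg⁻¹·m⁻²·s³·A²) · (kg·m²·s⁻³·A⁻¹) · (kg·m²·s⁻²·A⁻²) = kg·m²·s⁻²·A⁻¹.
kg·m²·s⁻²·A⁻¹ is the base-SI form of the weber.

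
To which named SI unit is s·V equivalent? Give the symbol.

V = W/A (potential = power per current),
    = kg·m²·s⁻³·A⁻¹.
Combining: s·V = s · (kg·m²·s⁻³·A⁻¹) = kg·m²·s⁻²·A⁻¹.
kg·m²·s⁻²·A⁻¹ is the base-SI form of the weber.

Wb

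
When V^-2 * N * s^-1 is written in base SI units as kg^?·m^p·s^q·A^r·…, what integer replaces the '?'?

-1

V = kg·m²·s⁻³·A⁻¹.
So V⁻² = kg⁻²·m⁻⁴·s⁶·A².
N = kg·m·s⁻².
Combining: V⁻²·N·s⁻¹ = (kg⁻²·m⁻⁴·s⁶·A²) · (kg·m·s⁻²) · s⁻¹ = kg⁻¹·m⁻³·s³·A².
The exponent of kg is -1.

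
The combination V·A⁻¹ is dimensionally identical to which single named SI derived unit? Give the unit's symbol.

Ω

V = kg·m²·s⁻³·A⁻¹.
Combining: V·A⁻¹ = (kg·m²·s⁻³·A⁻¹) · A⁻¹ = kg·m²·s⁻³·A⁻².
kg·m²·s⁻³·A⁻² is the base-SI form of the ohm.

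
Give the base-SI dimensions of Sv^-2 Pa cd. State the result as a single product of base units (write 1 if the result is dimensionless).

Sv = J/kg (equivalent dose = energy per mass),
    = m²·s⁻².
So Sv⁻² = m⁻⁴·s⁴.
Pa = N/m² (pressure = force per area),
    = kg·m⁻¹·s⁻².
Combining: Sv⁻²·Pa·cd = (m⁻⁴·s⁴) · (kg·m⁻¹·s⁻²) · cd = kg·m⁻⁵·s²·cd.

kg·m⁻⁵·s²·cd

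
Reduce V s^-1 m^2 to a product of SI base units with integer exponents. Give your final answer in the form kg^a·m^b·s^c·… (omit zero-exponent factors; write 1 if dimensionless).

V = kg·m²·s⁻³·A⁻¹.
Combining: V·s⁻¹·m² = (kg·m²·s⁻³·A⁻¹) · s⁻¹ · m² = kg·m⁴·s⁻⁴·A⁻¹.

kg·m⁴·s⁻⁴·A⁻¹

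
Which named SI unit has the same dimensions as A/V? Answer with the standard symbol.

S

V = W/A (potential = power per current),
    = kg·m²·s⁻³·A⁻¹.
So V⁻¹ = kg⁻¹·m⁻²·s³·A.
Combining: V⁻¹·A = (kg⁻¹·m⁻²·s³·A) · A = kg⁻¹·m⁻²·s³·A².
kg⁻¹·m⁻²·s³·A² is the base-SI form of the siemens.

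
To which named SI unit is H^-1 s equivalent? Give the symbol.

H = Wb/A (inductance = flux per current),
    = kg·m²·s⁻²·A⁻².
So H⁻¹ = kg⁻¹·m⁻²·s²·A².
Combining: H⁻¹·s = (kg⁻¹·m⁻²·s²·A²) · s = kg⁻¹·m⁻²·s³·A².
kg⁻¹·m⁻²·s³·A² is the base-SI form of the siemens.

S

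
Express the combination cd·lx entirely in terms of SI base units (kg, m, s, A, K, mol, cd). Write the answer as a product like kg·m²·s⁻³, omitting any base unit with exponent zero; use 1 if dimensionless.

lx = lm/m² (illuminance = luminous flux per area),
    = m⁻²·cd.
Combining: cd·lx = cd · (m⁻²·cd) = m⁻²·cd².

m⁻²·cd²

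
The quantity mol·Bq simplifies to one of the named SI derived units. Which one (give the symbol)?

Bq = 1/s = s⁻¹ (activity is decays per second).
Combining: mol·Bq = mol · s⁻¹ = s⁻¹·mol.
s⁻¹·mol is the base-SI form of the katal.

kat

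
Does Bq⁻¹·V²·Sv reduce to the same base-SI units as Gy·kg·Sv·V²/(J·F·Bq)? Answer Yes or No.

Left side:
  Bq = 1/s = s⁻¹ (activity is decays per second).
  So Bq⁻¹ = s.
  V = W/A (potential = power per current),
      = kg·m²·s⁻³·A⁻¹.
  So V² = kg²·m⁴·s⁻⁶·A⁻².
  Sv = J/kg (equivalent dose = energy per mass),
      = m²·s⁻².
  Combining: Bq⁻¹·V²·Sv = s · (kg²·m⁴·s⁻⁶·A⁻²) · (m²·s⁻²) = kg²·m⁶·s⁻⁷·A⁻².
Right side:
  Gy = J/kg (absorbed dose = energy per mass),
      = m²·s⁻².
  Sv = J/kg (equivalent dose = energy per mass),
      = m²·s⁻².
  V = W/A (potential = power per current),
      = kg·m²·s⁻³·A⁻¹.
  So V² = kg²·m⁴·s⁻⁶·A⁻².
  J = N·m (work = force × distance),
      = kg·m²·s⁻².
  So J⁻¹ = kg⁻¹·m⁻²·s².
  F = C/V (capacitance = charge per voltage),
      = A·s/(kg·m²·s⁻³·A⁻¹) (substituting C and V),
      = kg⁻¹·m⁻²·s⁴·A².
  So F⁻¹ = kg·m²·s⁻⁴·A⁻².
  Bq = 1/s = s⁻¹ (activity is decays per second).
  So Bq⁻¹ = s.
  Combining: Gy·kg·Sv·V²·J⁻¹·F⁻¹·Bq⁻¹ = (m²·s⁻²) · kg · (m²·s⁻²) · (kg²·m⁴·s⁻⁶·A⁻²) · (kg⁻¹·m⁻²·s²) · (kg·m²·s⁻⁴·A⁻²) · s = kg³·m⁸·s⁻¹¹·A⁻⁴.
Left is kg²·m⁶·s⁻⁷·A⁻²; right is kg³·m⁸·s⁻¹¹·A⁻⁴ — different.

No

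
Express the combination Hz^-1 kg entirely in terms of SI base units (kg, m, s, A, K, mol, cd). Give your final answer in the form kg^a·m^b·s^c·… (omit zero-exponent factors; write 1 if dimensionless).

kg·s

Hz = 1/s = s⁻¹ (frequency is cycles per second).
So Hz⁻¹ = s.
Combining: Hz⁻¹·kg = s · kg = kg·s.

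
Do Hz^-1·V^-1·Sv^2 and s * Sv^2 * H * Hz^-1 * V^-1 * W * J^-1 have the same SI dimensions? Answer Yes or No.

No

Left side:
  Hz = 1/s = s⁻¹ (frequency is cycles per second).
  So Hz⁻¹ = s.
  V = W/A (potential = power per current),
      = kg·m²·s⁻³·A⁻¹.
  So V⁻¹ = kg⁻¹·m⁻²·s³·A.
  Sv = J/kg (equivalent dose = energy per mass),
      = m²·s⁻².
  So Sv² = m⁴·s⁻⁴.
  Combining: Hz⁻¹·V⁻¹·Sv² = s · (kg⁻¹·m⁻²·s³·A) · (m⁴·s⁻⁴) = kg⁻¹·m²·A.
Right side:
  Sv = J/kg (equivalent dose = energy per mass),
      = m²·s⁻².
  So Sv² = m⁴·s⁻⁴.
  H = Wb/A (inductance = flux per current),
      = kg·m²·s⁻²·A⁻².
  Hz = 1/s = s⁻¹ (frequency is cycles per second).
  So Hz⁻¹ = s.
  V = W/A (potential = power per current),
      = kg·m²·s⁻³·A⁻¹.
  So V⁻¹ = kg⁻¹·m⁻²·s³·A.
  W = J/s (power = energy per time),
      = kg·m²·s⁻³.
  J = N·m (work = force × distance),
      = kg·m²·s⁻².
  So J⁻¹ = kg⁻¹·m⁻²·s².
  Combining: s·Sv²·H·Hz⁻¹·V⁻¹·W·J⁻¹ = s · (m⁴·s⁻⁴) · (kg·m²·s⁻²·A⁻²) · s · (kg⁻¹·m⁻²·s³·A) · (kg·m²·s⁻³) · (kg⁻¹·m⁻²·s²) = m⁴·s⁻²·A⁻¹.
Left is kg⁻¹·m²·A; right is m⁴·s⁻²·A⁻¹ — different.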